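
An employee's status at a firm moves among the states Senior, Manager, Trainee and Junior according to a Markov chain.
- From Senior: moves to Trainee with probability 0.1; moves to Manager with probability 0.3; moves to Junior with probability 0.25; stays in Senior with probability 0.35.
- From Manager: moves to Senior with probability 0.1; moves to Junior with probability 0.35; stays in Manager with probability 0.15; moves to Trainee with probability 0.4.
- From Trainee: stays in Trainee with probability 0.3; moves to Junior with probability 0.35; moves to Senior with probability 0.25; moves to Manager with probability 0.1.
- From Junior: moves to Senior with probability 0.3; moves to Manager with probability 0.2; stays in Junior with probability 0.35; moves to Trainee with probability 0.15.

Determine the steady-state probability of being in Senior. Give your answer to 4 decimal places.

Let the stationary distribution be π with π = πP and π_1 + π_2 + π_3 + π_4 = 1.
π_1 = 0.35·π_1 + 0.1·π_2 + 0.25·π_3 + 0.3·π_4
π_2 = 0.3·π_1 + 0.15·π_2 + 0.1·π_3 + 0.2·π_4
π_3 = 0.1·π_1 + 0.4·π_2 + 0.3·π_3 + 0.15·π_4
Solving with the normalization constraint gives π = (0.2633, 0.1948, 0.2183, 0.3237).
So the stationary probability of Senior is 0.2633.

0.2633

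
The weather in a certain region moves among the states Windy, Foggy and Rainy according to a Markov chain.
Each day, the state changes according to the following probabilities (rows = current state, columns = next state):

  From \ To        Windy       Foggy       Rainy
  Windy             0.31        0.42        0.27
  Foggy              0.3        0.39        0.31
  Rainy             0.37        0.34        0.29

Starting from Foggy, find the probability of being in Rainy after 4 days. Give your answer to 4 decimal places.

0.2912

Propagate the distribution vector 4 days from Foggy.
After 0 days: (0.0000, 1.0000, 0.0000)
After 1 day: (0.3000, 0.3900, 0.3100)
After 2 days: (0.3247, 0.3835, 0.2918)
After 3 days: (0.3237, 0.3852, 0.2912)
After 4 days: (0.3236, 0.3852, 0.2912)
P(in Rainy after 4 days) = 0.2912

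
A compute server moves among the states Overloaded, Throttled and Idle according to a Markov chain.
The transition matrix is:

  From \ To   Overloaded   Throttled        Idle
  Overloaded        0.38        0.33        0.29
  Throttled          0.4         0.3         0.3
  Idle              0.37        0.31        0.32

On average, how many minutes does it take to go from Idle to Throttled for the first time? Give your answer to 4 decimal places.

3.1499

Let t(s) be the expected number of minutes to first reach Throttled from state s, with t(Throttled) = 0. Conditioning on the first minute:
t(Overloaded) = 1 + 0.38·t(Overloaded) + 0.29·t(Idle)
t(Idle) = 1 + 0.37·t(Overloaded) + 0.32·t(Idle)
Solving: t(Overloaded) = 3.0862, t(Idle) = 3.1499.
Expected minutes from Idle to Throttled: 3.1499.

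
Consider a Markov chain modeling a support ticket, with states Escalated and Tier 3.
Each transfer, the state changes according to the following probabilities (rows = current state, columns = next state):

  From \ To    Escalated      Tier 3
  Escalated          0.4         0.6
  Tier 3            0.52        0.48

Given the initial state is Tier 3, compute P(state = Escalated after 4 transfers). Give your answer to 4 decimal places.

0.4642

Propagate the distribution vector 4 transfers from Tier 3.
After 0 transfers: (0.0000, 1.0000)
After 1 transfer: (0.5200, 0.4800)
After 2 transfers: (0.4576, 0.5424)
After 3 transfers: (0.4651, 0.5349)
After 4 transfers: (0.4642, 0.5358)
P(in Escalated after 4 transfers) = 0.4642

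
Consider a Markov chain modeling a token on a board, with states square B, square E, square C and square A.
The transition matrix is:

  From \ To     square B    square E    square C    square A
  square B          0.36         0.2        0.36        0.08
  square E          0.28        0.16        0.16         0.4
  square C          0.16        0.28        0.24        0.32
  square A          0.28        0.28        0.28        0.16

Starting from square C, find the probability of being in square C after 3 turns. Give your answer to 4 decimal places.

0.2631

Propagate the distribution vector 3 turns from square C.
After 0 turns: (0.0000, 0.0000, 1.0000, 0.0000)
After 1 turn: (0.1600, 0.2800, 0.2400, 0.3200)
After 2 turns: (0.2640, 0.2336, 0.2496, 0.2528)
After 3 turns: (0.2712, 0.2308, 0.2631, 0.2349)
P(in square C after 3 turns) = 0.2631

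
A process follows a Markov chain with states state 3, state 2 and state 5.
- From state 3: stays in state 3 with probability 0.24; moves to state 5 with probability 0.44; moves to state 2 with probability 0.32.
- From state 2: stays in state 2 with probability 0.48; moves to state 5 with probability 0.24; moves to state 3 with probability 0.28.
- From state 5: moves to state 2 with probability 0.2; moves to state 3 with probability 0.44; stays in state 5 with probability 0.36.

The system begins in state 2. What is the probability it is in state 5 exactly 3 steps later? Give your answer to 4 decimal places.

Propagate the distribution vector 3 steps from state 2.
After 0 steps: (0.0000, 1.0000, 0.0000)
After 1 step: (0.2800, 0.4800, 0.2400)
After 2 steps: (0.3072, 0.3680, 0.3248)
After 3 steps: (0.3197, 0.3399, 0.3404)
P(in state 5 after 3 steps) = 0.3404

0.3404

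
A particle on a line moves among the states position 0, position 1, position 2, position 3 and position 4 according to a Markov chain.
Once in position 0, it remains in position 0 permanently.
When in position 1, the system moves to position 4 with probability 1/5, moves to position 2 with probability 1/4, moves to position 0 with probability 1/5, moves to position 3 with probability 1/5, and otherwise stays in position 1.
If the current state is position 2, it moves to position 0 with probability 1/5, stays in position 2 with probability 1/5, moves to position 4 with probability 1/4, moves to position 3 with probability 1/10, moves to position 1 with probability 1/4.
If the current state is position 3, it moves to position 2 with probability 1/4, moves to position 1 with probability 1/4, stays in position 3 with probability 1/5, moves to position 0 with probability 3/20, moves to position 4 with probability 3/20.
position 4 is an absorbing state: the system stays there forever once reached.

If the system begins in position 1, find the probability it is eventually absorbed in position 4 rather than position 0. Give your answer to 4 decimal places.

Let h(s) be the probability of absorption at position 4 starting from transient state s. Then h(position 4) = 1 and h(position 0) = 0. By first-step analysis:
h(position 1) = 0.2·0 + 0.15·h(position 1) + 0.25·h(position 2) + 0.2·h(position 3) + 0.2·1
h(position 2) = 0.2·0 + 0.25·h(position 1) + 0.2·h(position 2) + 0.1·h(position 3) + 0.25·1
h(position 3) = 0.15·0 + 0.25·h(position 1) + 0.25·h(position 2) + 0.2·h(position 3) + 0.15·1
Solving: h(position 1) = 0.5151, h(position 2) = 0.5380, h(position 3) = 0.5166.
Starting from position 1, the probability is 0.5151.

0.5151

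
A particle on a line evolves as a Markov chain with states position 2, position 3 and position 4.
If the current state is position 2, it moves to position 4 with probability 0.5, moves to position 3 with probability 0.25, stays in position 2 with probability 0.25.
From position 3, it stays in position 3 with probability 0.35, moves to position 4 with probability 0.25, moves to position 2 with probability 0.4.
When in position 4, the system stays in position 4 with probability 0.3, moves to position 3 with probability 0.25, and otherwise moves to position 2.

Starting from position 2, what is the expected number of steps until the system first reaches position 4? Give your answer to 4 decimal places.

Let t(s) be the expected number of steps to first reach position 4 from state s, with t(position 4) = 0. Conditioning on the first step:
t(position 2) = 1 + 0.25·t(position 2) + 0.25·t(position 3)
t(position 3) = 1 + 0.4·t(position 2) + 0.35·t(position 3)
Solving: t(position 2) = 2.3226, t(position 3) = 2.9677.
Expected steps from position 2 to position 4: 2.3226.

2.3226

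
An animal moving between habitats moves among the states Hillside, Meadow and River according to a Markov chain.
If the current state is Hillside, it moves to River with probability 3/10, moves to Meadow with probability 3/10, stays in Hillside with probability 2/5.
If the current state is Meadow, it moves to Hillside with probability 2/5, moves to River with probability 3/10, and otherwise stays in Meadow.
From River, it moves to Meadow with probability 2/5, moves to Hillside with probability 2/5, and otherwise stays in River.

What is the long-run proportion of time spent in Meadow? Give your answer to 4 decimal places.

0.3273

Let the stationary distribution be π with π = πP and π_1 + π_2 + π_3 = 1.
π_1 = 0.4·π_1 + 0.4·π_2 + 0.4·π_3
π_2 = 0.3·π_1 + 0.3·π_2 + 0.4·π_3
Solving with the normalization constraint gives π = (0.4000, 0.3273, 0.2727).
So the stationary probability of Meadow is 0.3273.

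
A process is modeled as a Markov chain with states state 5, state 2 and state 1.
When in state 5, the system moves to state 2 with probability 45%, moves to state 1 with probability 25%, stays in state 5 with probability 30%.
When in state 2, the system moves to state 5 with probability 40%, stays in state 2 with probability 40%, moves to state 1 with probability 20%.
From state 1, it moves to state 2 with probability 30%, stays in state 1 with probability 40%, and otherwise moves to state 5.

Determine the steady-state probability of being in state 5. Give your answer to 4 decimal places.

0.3390

Let the stationary distribution be π with π = πP and π_1 + π_2 + π_3 = 1.
π_1 = 0.3·π_1 + 0.4·π_2 + 0.3·π_3
π_2 = 0.45·π_1 + 0.4·π_2 + 0.3·π_3
Solving with the normalization constraint gives π = (0.3390, 0.3898, 0.2712).
So the stationary probability of state 5 is 0.3390.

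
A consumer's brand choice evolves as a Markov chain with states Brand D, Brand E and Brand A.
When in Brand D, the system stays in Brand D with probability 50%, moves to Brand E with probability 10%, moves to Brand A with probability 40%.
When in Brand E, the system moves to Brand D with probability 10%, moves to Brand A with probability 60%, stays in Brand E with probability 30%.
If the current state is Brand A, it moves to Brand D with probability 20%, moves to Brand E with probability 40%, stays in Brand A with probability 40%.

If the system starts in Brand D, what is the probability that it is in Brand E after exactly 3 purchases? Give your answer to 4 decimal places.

Propagate the distribution vector 3 purchases from Brand D.
After 0 purchases: (1.0000, 0.0000, 0.0000)
After 1 purchase: (0.5000, 0.1000, 0.4000)
After 2 purchases: (0.3400, 0.2400, 0.4200)
After 3 purchases: (0.2780, 0.2740, 0.4480)
P(in Brand E after 3 purchases) = 0.2740

0.2740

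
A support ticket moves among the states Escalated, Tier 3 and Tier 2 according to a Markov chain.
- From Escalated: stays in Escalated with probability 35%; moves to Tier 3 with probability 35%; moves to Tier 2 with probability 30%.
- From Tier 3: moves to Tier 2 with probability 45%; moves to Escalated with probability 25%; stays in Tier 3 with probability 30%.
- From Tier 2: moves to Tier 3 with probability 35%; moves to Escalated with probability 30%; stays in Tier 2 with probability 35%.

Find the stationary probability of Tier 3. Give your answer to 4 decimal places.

0.3333

Let the stationary distribution be π with π = πP and π_1 + π_2 + π_3 = 1.
π_1 = 0.35·π_1 + 0.25·π_2 + 0.3·π_3
π_2 = 0.35·π_1 + 0.3·π_2 + 0.35·π_3
Solving with the normalization constraint gives π = (0.2982, 0.3333, 0.3684).
So the stationary probability of Tier 3 is 0.3333.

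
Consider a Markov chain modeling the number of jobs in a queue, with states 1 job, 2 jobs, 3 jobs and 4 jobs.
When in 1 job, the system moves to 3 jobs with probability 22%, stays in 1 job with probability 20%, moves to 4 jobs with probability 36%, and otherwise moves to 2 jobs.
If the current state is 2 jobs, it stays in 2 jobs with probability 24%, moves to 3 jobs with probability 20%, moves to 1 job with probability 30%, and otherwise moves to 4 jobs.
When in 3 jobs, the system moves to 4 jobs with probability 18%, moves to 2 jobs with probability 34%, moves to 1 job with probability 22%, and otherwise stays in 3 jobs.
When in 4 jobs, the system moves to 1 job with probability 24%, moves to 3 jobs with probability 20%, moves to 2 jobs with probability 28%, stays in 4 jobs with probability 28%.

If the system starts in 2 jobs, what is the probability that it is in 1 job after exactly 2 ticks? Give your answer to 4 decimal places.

Propagate the distribution vector 2 ticks from 2 jobs.
After 0 ticks: (0.0000, 1.0000, 0.0000, 0.0000)
After 1 tick: (0.3000, 0.2400, 0.2000, 0.2600)
After 2 ticks: (0.2384, 0.2644, 0.2180, 0.2792)
P(in 1 job after 2 ticks) = 0.2384

0.2384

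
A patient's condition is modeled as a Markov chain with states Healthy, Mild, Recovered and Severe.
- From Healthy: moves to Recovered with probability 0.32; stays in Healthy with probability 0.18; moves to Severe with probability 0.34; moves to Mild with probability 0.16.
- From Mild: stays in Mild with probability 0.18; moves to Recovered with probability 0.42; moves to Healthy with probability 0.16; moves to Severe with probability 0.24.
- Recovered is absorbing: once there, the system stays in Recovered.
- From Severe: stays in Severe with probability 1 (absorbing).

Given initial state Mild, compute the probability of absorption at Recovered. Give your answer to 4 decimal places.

0.6116

Let h(s) be the probability of absorption at Recovered starting from transient state s. Then h(Recovered) = 1 and h(Severe) = 0. By first-step analysis:
h(Healthy) = 0.18·h(Healthy) + 0.16·h(Mild) + 0.32·1 + 0.34·0
h(Mild) = 0.16·h(Healthy) + 0.18·h(Mild) + 0.42·1 + 0.24·0
Solving: h(Healthy) = 0.5096, h(Mild) = 0.6116.
Starting from Mild, the probability is 0.6116.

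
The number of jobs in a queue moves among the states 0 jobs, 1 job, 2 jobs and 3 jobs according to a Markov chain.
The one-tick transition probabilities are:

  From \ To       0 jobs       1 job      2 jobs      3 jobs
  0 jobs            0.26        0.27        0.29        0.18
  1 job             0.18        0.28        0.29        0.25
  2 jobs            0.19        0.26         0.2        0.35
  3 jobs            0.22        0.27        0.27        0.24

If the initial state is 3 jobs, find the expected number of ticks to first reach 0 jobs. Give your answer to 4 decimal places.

Let t(s) be the expected number of ticks to first reach 0 jobs from state s, with t(0 jobs) = 0. Conditioning on the first tick:
t(1 job) = 1 + 0.28·t(1 job) + 0.29·t(2 jobs) + 0.25·t(3 jobs)
t(2 jobs) = 1 + 0.26·t(1 job) + 0.2·t(2 jobs) + 0.35·t(3 jobs)
t(3 jobs) = 1 + 0.27·t(1 job) + 0.27·t(2 jobs) + 0.24·t(3 jobs)
Solving: t(1 job) = 5.1668, t(2 jobs) = 5.1007, t(3 jobs) = 4.9634.
Expected ticks from 3 jobs to 0 jobs: 4.9634.

4.9634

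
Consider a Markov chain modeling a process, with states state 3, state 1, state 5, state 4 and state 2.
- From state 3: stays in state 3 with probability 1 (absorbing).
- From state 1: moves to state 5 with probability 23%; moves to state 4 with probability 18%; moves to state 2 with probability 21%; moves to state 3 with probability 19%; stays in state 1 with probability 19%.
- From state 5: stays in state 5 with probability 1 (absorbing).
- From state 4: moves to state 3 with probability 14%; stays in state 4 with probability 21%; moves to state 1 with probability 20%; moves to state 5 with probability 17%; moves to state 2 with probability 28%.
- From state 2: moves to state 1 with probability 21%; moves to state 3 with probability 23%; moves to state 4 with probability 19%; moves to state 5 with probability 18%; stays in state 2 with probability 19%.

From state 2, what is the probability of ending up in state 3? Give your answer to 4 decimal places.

0.5207

Let h(s) be the probability of absorption at state 3 starting from transient state s. Then h(state 3) = 1 and h(state 5) = 0. By first-step analysis:
h(state 1) = 0.19·1 + 0.19·h(state 1) + 0.23·0 + 0.18·h(state 4) + 0.21·h(state 2)
h(state 4) = 0.14·1 + 0.2·h(state 1) + 0.17·0 + 0.21·h(state 4) + 0.28·h(state 2)
h(state 2) = 0.23·1 + 0.21·h(state 1) + 0.18·0 + 0.19·h(state 4) + 0.19·h(state 2)
Solving: h(state 1) = 0.4768, h(state 4) = 0.4825, h(state 2) = 0.5207.
Starting from state 2, the probability is 0.5207.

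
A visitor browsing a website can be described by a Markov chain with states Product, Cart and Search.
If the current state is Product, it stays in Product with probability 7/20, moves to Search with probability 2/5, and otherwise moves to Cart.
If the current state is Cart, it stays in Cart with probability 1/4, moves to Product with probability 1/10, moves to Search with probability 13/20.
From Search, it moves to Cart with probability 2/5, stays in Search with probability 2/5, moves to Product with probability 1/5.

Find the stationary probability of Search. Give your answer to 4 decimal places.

0.4805

Let the stationary distribution be π with π = πP and π_1 + π_2 + π_3 = 1.
π_1 = 0.35·π_1 + 0.1·π_2 + 0.2·π_3
π_2 = 0.25·π_1 + 0.25·π_2 + 0.4·π_3
Solving with the normalization constraint gives π = (0.1974, 0.3221, 0.4805).
So the stationary probability of Search is 0.4805.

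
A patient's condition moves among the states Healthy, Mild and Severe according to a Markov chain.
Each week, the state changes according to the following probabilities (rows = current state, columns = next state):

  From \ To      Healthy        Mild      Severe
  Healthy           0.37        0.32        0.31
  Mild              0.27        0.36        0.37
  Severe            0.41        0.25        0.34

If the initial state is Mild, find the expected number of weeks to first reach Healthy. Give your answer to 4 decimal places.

3.1222

Let t(s) be the expected number of weeks to first reach Healthy from state s, with t(Healthy) = 0. Conditioning on the first week:
t(Mild) = 1 + 0.36·t(Mild) + 0.37·t(Severe)
t(Severe) = 1 + 0.25·t(Mild) + 0.34·t(Severe)
Solving: t(Mild) = 3.1222, t(Severe) = 2.6978.
Expected weeks from Mild to Healthy: 3.1222.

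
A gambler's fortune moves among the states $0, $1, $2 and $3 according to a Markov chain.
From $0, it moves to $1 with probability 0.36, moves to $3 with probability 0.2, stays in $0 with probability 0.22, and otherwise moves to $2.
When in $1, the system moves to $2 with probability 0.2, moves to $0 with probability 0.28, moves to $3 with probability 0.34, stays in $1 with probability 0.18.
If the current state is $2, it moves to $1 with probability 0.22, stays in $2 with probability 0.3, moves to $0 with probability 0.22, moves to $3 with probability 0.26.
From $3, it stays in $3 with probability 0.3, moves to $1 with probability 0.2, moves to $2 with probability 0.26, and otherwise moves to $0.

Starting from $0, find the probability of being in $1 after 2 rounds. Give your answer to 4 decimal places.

0.2324

Propagate the distribution vector 2 rounds from $0.
After 0 rounds: (1.0000, 0.0000, 0.0000, 0.0000)
After 1 round: (0.2200, 0.3600, 0.2200, 0.2000)
After 2 rounds: (0.2456, 0.2324, 0.2384, 0.2836)
P(in $1 after 2 rounds) = 0.2324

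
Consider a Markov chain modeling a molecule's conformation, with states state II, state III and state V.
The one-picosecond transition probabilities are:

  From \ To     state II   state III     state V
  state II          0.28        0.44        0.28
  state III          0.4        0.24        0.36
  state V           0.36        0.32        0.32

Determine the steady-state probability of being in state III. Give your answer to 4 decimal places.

0.3347

Let the stationary distribution be π with π = πP and π_1 + π_2 + π_3 = 1.
π_1 = 0.28·π_1 + 0.4·π_2 + 0.36·π_3
π_2 = 0.44·π_1 + 0.24·π_2 + 0.32·π_3
Solving with the normalization constraint gives π = (0.3457, 0.3347, 0.3196).
So the stationary probability of state III is 0.3347.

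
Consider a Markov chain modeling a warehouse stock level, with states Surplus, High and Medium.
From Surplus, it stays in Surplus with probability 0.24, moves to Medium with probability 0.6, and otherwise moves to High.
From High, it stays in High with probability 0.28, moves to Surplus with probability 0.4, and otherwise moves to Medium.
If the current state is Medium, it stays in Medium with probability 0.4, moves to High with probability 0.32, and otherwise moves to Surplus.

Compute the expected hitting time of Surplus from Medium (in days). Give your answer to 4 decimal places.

Let t(s) be the expected number of days to first reach Surplus from state s, with t(Surplus) = 0. Conditioning on the first day:
t(High) = 1 + 0.28·t(High) + 0.32·t(Medium)
t(Medium) = 1 + 0.32·t(High) + 0.4·t(Medium)
Solving: t(High) = 2.7913, t(Medium) = 3.1553.
Expected days from Medium to Surplus: 3.1553.

3.1553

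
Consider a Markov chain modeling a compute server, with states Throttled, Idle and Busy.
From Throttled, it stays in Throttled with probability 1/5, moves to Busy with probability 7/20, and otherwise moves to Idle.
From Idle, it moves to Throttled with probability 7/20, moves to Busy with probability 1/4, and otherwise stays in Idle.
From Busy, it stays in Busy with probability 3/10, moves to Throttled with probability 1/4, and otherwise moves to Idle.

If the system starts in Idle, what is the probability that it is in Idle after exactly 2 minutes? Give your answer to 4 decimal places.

0.4300

Sum over the intermediate state after 1 minute:
P = P(Idle→Throttled)·P(Throttled→Idle) + P(Idle→Idle)·P(Idle→Idle) + P(Idle→Busy)·P(Busy→Idle)
  = 0.35×0.45 + 0.4×0.4 + 0.25×0.45
  = 0.1575 + 0.1600 + 0.1125 = 0.4300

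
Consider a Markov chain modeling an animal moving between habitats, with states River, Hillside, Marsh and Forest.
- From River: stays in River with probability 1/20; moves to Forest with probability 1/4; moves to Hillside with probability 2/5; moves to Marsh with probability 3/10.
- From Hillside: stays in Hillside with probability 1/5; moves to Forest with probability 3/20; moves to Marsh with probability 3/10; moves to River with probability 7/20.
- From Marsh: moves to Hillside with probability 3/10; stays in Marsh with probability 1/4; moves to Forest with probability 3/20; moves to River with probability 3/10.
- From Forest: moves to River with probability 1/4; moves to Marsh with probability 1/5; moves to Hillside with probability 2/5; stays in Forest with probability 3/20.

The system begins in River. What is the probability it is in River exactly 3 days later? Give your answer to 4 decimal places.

Propagate the distribution vector 3 days from River.
After 0 days: (1.0000, 0.0000, 0.0000, 0.0000)
After 1 day: (0.0500, 0.4000, 0.3000, 0.2500)
After 2 days: (0.2950, 0.2900, 0.2600, 0.1550)
After 3 days: (0.2330, 0.3160, 0.2715, 0.1795)
P(in River after 3 days) = 0.2330

0.2330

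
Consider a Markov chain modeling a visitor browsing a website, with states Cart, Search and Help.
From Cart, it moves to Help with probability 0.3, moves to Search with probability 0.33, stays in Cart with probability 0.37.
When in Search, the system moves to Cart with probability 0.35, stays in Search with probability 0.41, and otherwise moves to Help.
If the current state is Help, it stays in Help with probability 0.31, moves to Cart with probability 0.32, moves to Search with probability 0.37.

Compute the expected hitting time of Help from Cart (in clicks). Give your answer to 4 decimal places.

Let t(s) be the expected number of clicks to first reach Help from state s, with t(Help) = 0. Conditioning on the first click:
t(Cart) = 1 + 0.37·t(Cart) + 0.33·t(Search)
t(Search) = 1 + 0.35·t(Cart) + 0.41·t(Search)
Solving: t(Cart) = 3.5909, t(Search) = 3.8251.
Expected clicks from Cart to Help: 3.5909.

3.5909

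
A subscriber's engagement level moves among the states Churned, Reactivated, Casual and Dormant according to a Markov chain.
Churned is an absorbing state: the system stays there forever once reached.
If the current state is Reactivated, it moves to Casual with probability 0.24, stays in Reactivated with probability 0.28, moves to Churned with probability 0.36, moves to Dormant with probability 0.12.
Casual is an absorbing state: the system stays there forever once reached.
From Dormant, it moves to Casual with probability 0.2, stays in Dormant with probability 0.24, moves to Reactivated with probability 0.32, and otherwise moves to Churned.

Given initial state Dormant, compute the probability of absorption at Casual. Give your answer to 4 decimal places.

0.4340

Let h(s) be the probability of absorption at Casual starting from transient state s. Then h(Casual) = 1 and h(Churned) = 0. By first-step analysis:
h(Reactivated) = 0.36·0 + 0.28·h(Reactivated) + 0.24·1 + 0.12·h(Dormant)
h(Dormant) = 0.24·0 + 0.32·h(Reactivated) + 0.2·1 + 0.24·h(Dormant)
Solving: h(Reactivated) = 0.4057, h(Dormant) = 0.4340.
Starting from Dormant, the probability is 0.4340.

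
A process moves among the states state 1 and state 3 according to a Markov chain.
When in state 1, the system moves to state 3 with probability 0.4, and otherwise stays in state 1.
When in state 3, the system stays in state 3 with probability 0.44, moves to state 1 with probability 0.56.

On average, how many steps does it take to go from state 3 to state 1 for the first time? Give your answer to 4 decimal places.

1.7857

Let t(s) be the expected number of steps to first reach state 1 from state s, with t(state 1) = 0. Conditioning on the first step:
t(state 3) = 1 + 0.44·t(state 3)
Solving: t(state 3) = 1.7857.
Expected steps from state 3 to state 1: 1.7857.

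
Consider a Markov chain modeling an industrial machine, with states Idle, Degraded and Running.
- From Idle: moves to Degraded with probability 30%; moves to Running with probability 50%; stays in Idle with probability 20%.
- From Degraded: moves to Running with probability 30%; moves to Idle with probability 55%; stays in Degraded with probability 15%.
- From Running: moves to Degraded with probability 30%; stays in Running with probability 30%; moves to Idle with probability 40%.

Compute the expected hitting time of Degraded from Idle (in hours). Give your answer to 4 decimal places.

3.3333

Let t(s) be the expected number of hours to first reach Degraded from state s, with t(Degraded) = 0. Conditioning on the first hour:
t(Idle) = 1 + 0.2·t(Idle) + 0.5·t(Running)
t(Running) = 1 + 0.4·t(Idle) + 0.3·t(Running)
Solving: t(Idle) = 3.3333, t(Running) = 3.3333.
Expected hours from Idle to Degraded: 3.3333.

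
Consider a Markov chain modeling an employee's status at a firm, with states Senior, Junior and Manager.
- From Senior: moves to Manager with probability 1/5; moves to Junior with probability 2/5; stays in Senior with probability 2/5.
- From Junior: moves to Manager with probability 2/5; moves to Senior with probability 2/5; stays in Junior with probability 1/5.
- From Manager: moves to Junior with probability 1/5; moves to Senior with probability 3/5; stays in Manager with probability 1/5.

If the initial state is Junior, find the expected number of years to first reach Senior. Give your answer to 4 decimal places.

Let t(s) be the expected number of years to first reach Senior from state s, with t(Senior) = 0. Conditioning on the first year:
t(Junior) = 1 + 0.2·t(Junior) + 0.4·t(Manager)
t(Manager) = 1 + 0.2·t(Junior) + 0.2·t(Manager)
Solving: t(Junior) = 2.1429, t(Manager) = 1.7857.
Expected years from Junior to Senior: 2.1429.

2.1429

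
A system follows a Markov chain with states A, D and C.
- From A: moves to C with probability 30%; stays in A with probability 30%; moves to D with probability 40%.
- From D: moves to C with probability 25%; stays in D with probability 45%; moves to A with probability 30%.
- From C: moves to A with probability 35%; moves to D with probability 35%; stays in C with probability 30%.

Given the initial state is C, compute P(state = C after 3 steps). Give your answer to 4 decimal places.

0.2799

Propagate the distribution vector 3 steps from C.
After 0 steps: (0.0000, 0.0000, 1.0000)
After 1 step: (0.3500, 0.3500, 0.3000)
After 2 steps: (0.3150, 0.4025, 0.2825)
After 3 steps: (0.3141, 0.4060, 0.2799)
P(in C after 3 steps) = 0.2799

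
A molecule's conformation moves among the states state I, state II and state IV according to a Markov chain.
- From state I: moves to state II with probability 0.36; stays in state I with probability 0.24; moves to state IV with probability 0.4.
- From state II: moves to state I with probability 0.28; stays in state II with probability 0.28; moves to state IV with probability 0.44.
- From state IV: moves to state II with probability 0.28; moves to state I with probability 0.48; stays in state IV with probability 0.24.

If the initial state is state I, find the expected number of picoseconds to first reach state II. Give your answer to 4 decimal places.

3.0083

Let t(s) be the expected number of picoseconds to first reach state II from state s, with t(state II) = 0. Conditioning on the first picosecond:
t(state I) = 1 + 0.24·t(state I) + 0.4·t(state IV)
t(state IV) = 1 + 0.48·t(state I) + 0.24·t(state IV)
Solving: t(state I) = 3.0083, t(state IV) = 3.2158.
Expected picoseconds from state I to state II: 3.0083.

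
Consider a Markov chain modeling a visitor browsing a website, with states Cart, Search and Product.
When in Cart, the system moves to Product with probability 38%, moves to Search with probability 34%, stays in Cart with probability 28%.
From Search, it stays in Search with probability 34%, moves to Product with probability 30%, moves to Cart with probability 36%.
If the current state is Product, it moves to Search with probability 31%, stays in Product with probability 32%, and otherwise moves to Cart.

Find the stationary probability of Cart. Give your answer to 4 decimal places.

0.3364

Let the stationary distribution be π with π = πP and π_1 + π_2 + π_3 = 1.
π_1 = 0.28·π_1 + 0.36·π_2 + 0.37·π_3
π_2 = 0.34·π_1 + 0.34·π_2 + 0.31·π_3
Solving with the normalization constraint gives π = (0.3364, 0.3300, 0.3336).
So the stationary probability of Cart is 0.3364.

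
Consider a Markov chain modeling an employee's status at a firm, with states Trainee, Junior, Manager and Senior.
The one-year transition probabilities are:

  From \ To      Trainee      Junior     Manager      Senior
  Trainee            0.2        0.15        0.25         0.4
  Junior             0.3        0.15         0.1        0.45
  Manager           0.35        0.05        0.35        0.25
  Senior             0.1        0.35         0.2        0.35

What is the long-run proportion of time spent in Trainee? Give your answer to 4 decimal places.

0.2178

Let the stationary distribution be π with π = πP and π_1 + π_2 + π_3 + π_4 = 1.
π_1 = 0.2·π_1 + 0.3·π_2 + 0.35·π_3 + 0.1·π_4
π_2 = 0.15·π_1 + 0.15·π_2 + 0.05·π_3 + 0.35·π_4
π_3 = 0.25·π_1 + 0.1·π_2 + 0.35·π_3 + 0.2·π_4
Solving with the normalization constraint gives π = (0.2178, 0.1992, 0.2247, 0.3583).
So the stationary probability of Trainee is 0.2178.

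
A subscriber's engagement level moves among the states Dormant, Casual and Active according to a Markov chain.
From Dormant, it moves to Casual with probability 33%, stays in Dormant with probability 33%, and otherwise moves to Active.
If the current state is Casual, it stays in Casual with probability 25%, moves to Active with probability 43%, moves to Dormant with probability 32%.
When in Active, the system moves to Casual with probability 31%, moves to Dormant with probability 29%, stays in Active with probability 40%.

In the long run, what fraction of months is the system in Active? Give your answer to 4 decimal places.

Let the stationary distribution be π with π = πP and π_1 + π_2 + π_3 = 1.
π_1 = 0.33·π_1 + 0.32·π_2 + 0.29·π_3
π_2 = 0.33·π_1 + 0.25·π_2 + 0.31·π_3
Solving with the normalization constraint gives π = (0.3114, 0.2983, 0.3903).
So the stationary probability of Active is 0.3903.

0.3903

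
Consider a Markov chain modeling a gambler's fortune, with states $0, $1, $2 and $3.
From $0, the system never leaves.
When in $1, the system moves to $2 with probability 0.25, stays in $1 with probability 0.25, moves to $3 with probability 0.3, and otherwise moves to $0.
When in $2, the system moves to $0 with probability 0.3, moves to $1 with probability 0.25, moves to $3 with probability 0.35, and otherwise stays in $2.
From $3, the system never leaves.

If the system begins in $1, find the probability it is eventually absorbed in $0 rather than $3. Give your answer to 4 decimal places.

Let h(s) be the probability of absorption at $0 starting from transient state s. Then h($0) = 1 and h($3) = 0. By first-step analysis:
h($1) = 0.2·1 + 0.25·h($1) + 0.25·h($2) + 0.3·0
h($2) = 0.3·1 + 0.25·h($1) + 0.1·h($2) + 0.35·0
Solving: h($1) = 0.4163, h($2) = 0.4490.
Starting from $1, the probability is 0.4163.

0.4163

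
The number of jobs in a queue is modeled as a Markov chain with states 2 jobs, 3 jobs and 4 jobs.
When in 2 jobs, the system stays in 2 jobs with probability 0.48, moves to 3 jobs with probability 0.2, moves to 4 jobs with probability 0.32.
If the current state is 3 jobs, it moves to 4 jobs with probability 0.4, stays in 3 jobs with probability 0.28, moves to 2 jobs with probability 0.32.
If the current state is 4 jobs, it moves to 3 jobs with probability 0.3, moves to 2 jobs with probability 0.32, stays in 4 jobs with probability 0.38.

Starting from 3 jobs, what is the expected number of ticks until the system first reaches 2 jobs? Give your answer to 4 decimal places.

Let t(s) be the expected number of ticks to first reach 2 jobs from state s, with t(2 jobs) = 0. Conditioning on the first tick:
t(3 jobs) = 1 + 0.28·t(3 jobs) + 0.4·t(4 jobs)
t(4 jobs) = 1 + 0.3·t(3 jobs) + 0.38·t(4 jobs)
Solving: t(3 jobs) = 3.1250, t(4 jobs) = 3.1250.
Expected ticks from 3 jobs to 2 jobs: 3.1250.

3.1250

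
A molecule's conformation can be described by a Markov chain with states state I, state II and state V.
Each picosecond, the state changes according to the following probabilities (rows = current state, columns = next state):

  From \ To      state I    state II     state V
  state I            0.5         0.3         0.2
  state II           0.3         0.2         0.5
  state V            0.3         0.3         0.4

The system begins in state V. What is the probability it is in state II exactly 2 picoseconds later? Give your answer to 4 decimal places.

0.2700

Sum over the intermediate state after 1 picosecond:
P = P(state V→state I)·P(state I→state II) + P(state V→state II)·P(state II→state II) + P(state V→state V)·P(state V→state II)
  = 0.3×0.3 + 0.3×0.2 + 0.4×0.3
  = 0.0900 + 0.0600 + 0.1200 = 0.2700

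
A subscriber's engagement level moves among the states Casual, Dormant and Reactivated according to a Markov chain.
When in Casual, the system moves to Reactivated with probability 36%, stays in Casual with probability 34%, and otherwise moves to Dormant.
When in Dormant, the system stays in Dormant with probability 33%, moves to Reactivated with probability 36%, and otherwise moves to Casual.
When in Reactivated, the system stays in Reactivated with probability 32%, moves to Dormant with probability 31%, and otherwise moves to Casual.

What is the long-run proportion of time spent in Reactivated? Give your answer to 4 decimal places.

0.3462

Let the stationary distribution be π with π = πP and π_1 + π_2 + π_3 = 1.
π_1 = 0.34·π_1 + 0.31·π_2 + 0.37·π_3
π_2 = 0.3·π_1 + 0.33·π_2 + 0.31·π_3
Solving with the normalization constraint gives π = (0.3410, 0.3128, 0.3462).
So the stationary probability of Reactivated is 0.3462.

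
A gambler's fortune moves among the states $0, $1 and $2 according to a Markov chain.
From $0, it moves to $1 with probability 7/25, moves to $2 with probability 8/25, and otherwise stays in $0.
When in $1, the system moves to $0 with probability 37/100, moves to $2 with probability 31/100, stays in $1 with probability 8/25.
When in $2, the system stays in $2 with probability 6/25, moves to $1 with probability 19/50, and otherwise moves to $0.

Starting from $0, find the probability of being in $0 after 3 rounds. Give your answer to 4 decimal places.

0.3845

Propagate the distribution vector 3 rounds from $0.
After 0 rounds: (1.0000, 0.0000, 0.0000)
After 1 round: (0.4000, 0.2800, 0.3200)
After 2 rounds: (0.3852, 0.3232, 0.2916)
After 3 rounds: (0.3845, 0.3221, 0.2934)
P(in $0 after 3 rounds) = 0.3845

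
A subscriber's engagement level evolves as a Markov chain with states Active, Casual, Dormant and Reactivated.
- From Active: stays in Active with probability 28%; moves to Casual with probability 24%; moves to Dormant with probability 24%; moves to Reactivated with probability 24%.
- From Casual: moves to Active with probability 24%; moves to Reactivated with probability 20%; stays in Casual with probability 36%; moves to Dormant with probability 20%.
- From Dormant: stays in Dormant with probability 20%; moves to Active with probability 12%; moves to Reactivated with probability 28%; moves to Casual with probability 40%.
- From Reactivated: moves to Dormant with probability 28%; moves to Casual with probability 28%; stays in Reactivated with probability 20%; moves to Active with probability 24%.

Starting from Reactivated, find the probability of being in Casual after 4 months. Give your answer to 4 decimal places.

0.3244

Propagate the distribution vector 4 months from Reactivated.
After 0 months: (0.0000, 0.0000, 0.0000, 1.0000)
After 1 month: (0.2400, 0.2800, 0.2800, 0.2000)
After 2 months: (0.2160, 0.3264, 0.2256, 0.2320)
After 3 months: (0.2216, 0.3245, 0.2272, 0.2267)
After 4 months: (0.2216, 0.3244, 0.2270, 0.2270)
P(in Casual after 4 months) = 0.3244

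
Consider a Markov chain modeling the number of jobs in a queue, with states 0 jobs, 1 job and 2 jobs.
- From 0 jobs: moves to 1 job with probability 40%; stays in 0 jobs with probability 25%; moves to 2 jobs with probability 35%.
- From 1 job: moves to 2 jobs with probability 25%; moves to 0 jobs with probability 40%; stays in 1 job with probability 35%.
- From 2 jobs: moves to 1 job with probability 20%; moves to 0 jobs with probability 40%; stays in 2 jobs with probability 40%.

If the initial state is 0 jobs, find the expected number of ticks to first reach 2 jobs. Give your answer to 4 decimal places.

Let t(s) be the expected number of ticks to first reach 2 jobs from state s, with t(2 jobs) = 0. Conditioning on the first tick:
t(0 jobs) = 1 + 0.25·t(0 jobs) + 0.4·t(1 job)
t(1 job) = 1 + 0.4·t(0 jobs) + 0.35·t(1 job)
Solving: t(0 jobs) = 3.2061, t(1 job) = 3.5115.
Expected ticks from 0 jobs to 2 jobs: 3.2061.

3.2061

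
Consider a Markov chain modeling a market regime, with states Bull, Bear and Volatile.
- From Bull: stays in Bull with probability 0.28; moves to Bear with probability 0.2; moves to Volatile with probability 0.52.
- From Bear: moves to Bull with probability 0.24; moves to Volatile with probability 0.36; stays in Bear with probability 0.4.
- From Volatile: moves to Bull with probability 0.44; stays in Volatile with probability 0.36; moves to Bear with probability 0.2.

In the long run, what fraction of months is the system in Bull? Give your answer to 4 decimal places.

Let the stationary distribution be π with π = πP and π_1 + π_2 + π_3 = 1.
π_1 = 0.28·π_1 + 0.24·π_2 + 0.44·π_3
π_2 = 0.2·π_1 + 0.4·π_2 + 0.2·π_3
Solving with the normalization constraint gives π = (0.3362, 0.2500, 0.4138).
So the stationary probability of Bull is 0.3362.

0.3362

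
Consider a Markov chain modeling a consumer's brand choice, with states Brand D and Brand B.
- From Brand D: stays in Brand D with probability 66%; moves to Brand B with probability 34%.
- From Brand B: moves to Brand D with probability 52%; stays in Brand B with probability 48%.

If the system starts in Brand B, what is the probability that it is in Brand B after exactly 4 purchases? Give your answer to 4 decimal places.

0.3956

Propagate the distribution vector 4 purchases from Brand B.
After 0 purchases: (0.0000, 1.0000)
After 1 purchase: (0.5200, 0.4800)
After 2 purchases: (0.5928, 0.4072)
After 3 purchases: (0.6030, 0.3970)
After 4 purchases: (0.6044, 0.3956)
P(in Brand B after 4 purchases) = 0.3956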